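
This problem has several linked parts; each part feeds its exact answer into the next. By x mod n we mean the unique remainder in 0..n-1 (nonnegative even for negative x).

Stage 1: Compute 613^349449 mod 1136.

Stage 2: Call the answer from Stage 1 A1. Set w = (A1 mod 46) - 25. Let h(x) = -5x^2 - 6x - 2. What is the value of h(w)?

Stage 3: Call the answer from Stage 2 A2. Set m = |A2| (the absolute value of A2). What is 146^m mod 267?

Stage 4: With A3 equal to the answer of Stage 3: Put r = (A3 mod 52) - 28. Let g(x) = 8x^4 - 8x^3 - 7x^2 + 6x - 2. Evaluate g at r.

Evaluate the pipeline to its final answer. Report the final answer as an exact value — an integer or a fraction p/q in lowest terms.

Stage 1: squarings mod 1136: 613^1=613, 613^2=889, 613^4=801, 613^8=897, 613^16=321, 613^32=801, 613^64=897, 613^128=321, 613^256=801, 613^512=897, 613^1024=321, 613^2048=801, 613^4096=897, 613^8192=321, 613^16384=801, 613^32768=897, 613^65536=321, 613^131072=801, 613^262144=897; 613^349449 = 613^1 * 613^8 * 613^256 * 613^1024 * 613^4096 * 613^16384 * 613^65536 * 613^262144 = 37 (mod 1136); answer 37
Stage 2: A1 = 37; w = 12; -5*(12)^2 - 6*(12)^1 - 2 = (-720) + (-72) + (-2) = -794; answer -794
Stage 3: A2 = -794; m = 794; squarings mod 267: 146^1=146, 146^2=223, 146^4=67, 146^8=217, 146^16=97, 146^32=64, 146^64=91, 146^128=4, 146^256=16, 146^512=256; 146^794 = 146^2 * 146^8 * 146^16 * 146^256 * 146^512 = 223 (mod 267); answer 223
Stage 4: A3 = 223; r = -13; 8*(-13)^4 - 8*(-13)^3 - 7*(-13)^2 + 6*(-13)^1 - 2 = (228488) + (17576) + (-1183) + (-78) + (-2) = 244801; answer 244801

244801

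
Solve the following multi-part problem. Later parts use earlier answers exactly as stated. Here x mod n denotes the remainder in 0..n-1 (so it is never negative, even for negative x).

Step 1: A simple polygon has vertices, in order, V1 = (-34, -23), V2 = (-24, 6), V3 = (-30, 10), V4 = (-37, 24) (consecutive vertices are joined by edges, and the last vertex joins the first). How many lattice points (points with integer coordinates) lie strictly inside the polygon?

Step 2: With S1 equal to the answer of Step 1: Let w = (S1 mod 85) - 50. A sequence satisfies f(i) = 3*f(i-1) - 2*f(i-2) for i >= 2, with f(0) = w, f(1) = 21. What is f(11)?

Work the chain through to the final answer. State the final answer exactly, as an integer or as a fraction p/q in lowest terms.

Step 1: cross terms: (-34*6 - -24*-23)=-756, (-24*10 - -30*6)=-60, (-30*24 - -37*10)=-350, (-37*-23 - -34*24)=1667; twice the area = |501| = 501; area = 501/2; boundary points = 1 + 2 + 7 + 1 = 11; strictly interior points = area - boundary/2 + 1 = 246; answer 246
Step 2: S1 = 246; w = 26; f(2) = 3*(21) - 2*(26) = 11; iterating: f(2)=11, f(3)=-9, f(4)=-49, f(5)=-129, f(6)=-289, f(7)=-609, f(8)=-1249, f(9)=-2529, f(10)=-5089, f(11)=-10209; answer -10209

-10209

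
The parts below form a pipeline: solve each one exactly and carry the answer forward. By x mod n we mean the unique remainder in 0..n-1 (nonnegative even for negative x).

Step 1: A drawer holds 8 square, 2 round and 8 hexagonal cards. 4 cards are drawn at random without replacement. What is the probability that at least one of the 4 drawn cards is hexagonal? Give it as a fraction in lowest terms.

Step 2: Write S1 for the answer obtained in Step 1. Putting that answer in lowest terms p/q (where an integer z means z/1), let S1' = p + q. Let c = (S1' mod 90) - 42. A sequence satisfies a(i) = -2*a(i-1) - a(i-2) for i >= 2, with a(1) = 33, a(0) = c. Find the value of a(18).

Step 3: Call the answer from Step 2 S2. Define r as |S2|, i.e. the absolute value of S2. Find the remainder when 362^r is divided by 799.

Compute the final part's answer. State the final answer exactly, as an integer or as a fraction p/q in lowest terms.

369

Step 1: total draws C(18,4) = 3060; complement C(10,4) = 210; favorable 3060 - 210 = 2850; P = 95/102; answer 95/102
Step 2: S1 = 95/102; threaded value p + q = 197; c = -25; a(2) = -2*(33) - 1*(-25) = -41; iterating: a(2)=-41, a(3)=49, a(4)=-57, a(5)=65, a(6)=-73, a(7)=81, a(8)=-89, a(9)=97, a(10)=-105, a(11)=113, a(12)=-121, a(13)=129, a(14)=-137, a(15)=145, a(16)=-153, a(17)=161, a(18)=-169; answer -169
Step 3: S2 = -169; r = 169; squarings mod 799: 362^1=362, 362^2=8, 362^4=64, 362^8=101, 362^16=613, 362^32=239, 362^64=392, 362^128=256; 362^169 = 362^1 * 362^8 * 362^32 * 362^128 = 369 (mod 799); answer 369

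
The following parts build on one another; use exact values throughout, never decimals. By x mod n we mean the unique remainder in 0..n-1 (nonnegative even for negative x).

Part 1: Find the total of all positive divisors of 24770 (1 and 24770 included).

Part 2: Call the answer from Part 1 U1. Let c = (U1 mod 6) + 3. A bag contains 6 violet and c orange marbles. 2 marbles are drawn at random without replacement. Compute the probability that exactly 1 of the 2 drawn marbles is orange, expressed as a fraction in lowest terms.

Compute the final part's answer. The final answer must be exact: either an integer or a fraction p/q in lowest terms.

1/2

Part 1: 24770 = 2 * 5 * 2477; sigma = (1 + 2) * (1 + 5) * (1 + 2477) = 3 * 6 * 2478 = 44604; answer 44604
Part 2: U1 = 44604; c = 3; total draws C(9,2) = 36; favorable C(3,1)*C(6,1) = 18; P = 1/2; answer 1/2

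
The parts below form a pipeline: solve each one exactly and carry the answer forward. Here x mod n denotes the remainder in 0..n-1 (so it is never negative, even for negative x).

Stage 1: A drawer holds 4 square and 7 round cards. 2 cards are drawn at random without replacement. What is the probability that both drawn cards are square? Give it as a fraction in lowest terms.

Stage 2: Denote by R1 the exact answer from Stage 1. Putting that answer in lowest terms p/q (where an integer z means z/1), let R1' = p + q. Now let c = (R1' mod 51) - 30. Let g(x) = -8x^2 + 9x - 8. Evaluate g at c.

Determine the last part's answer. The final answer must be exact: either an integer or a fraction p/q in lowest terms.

-3388

Stage 1: total draws C(11,2) = 55; favorable C(4,2) = 6; P = 6/55; answer 6/55
Stage 2: R1 = 6/55; threaded value p + q = 61; c = -20; -8*(-20)^2 + 9*(-20)^1 - 8 = (-3200) + (-180) + (-8) = -3388; answer -3388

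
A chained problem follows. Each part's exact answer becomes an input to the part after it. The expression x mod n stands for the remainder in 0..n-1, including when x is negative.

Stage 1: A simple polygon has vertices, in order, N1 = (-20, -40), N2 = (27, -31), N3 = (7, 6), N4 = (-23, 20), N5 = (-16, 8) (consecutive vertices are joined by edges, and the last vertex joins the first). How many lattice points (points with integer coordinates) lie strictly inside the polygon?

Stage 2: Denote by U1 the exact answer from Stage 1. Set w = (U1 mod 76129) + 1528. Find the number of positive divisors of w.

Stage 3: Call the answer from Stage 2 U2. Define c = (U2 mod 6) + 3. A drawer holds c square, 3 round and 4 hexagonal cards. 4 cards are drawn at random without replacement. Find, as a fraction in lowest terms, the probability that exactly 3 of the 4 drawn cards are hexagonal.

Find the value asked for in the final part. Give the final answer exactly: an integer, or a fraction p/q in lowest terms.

Stage 1: cross terms: (-20*-31 - 27*-40)=1700, (27*6 - 7*-31)=379, (7*20 - -23*6)=278, (-23*8 - -16*20)=136, (-16*-40 - -20*8)=800; twice the area = |3293| = 3293; area = 3293/2; boundary points = 1 + 1 + 2 + 1 + 4 = 9; strictly interior points = area - boundary/2 + 1 = 1643; answer 1643
Stage 2: U1 = 1643; w = 3171; 3171 = 3 * 7 * 151; number of divisors = (1+1) * (1+1) * (1+1) = 8; answer 8
Stage 3: U2 = 8; c = 5; total draws C(12,4) = 495; favorable C(4,3)*C(8,1) = 32; P = 32/495; answer 32/495

32/495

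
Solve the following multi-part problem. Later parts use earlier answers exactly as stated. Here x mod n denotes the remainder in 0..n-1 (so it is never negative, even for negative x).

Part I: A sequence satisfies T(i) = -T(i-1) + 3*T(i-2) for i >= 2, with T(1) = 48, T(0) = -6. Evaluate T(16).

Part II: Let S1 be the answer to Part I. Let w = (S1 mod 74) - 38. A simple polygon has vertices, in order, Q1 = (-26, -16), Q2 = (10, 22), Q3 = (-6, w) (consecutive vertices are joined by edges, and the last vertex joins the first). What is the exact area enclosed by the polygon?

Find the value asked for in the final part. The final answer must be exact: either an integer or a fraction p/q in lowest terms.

452

Part I: T(2) = -1*(48) + 3*(-6) = -66; iterating: T(2)=-66, T(3)=210, T(4)=-408, T(5)=1038, T(6)=-2262, T(7)=5376, T(8)=-12162, T(9)=28290, T(10)=-64776, T(11)=149646, T(12)=-343974, T(13)=792912, T(14)=-1824834, T(15)=4203570, T(16)=-9678072; answer -9678072
Part II: S1 = -9678072; w = -20; cross terms: (-26*22 - 10*-16)=-412, (10*-20 - -6*22)=-68, (-6*-16 - -26*-20)=-424; twice the area = |-904| = 904; area = 452; answer 452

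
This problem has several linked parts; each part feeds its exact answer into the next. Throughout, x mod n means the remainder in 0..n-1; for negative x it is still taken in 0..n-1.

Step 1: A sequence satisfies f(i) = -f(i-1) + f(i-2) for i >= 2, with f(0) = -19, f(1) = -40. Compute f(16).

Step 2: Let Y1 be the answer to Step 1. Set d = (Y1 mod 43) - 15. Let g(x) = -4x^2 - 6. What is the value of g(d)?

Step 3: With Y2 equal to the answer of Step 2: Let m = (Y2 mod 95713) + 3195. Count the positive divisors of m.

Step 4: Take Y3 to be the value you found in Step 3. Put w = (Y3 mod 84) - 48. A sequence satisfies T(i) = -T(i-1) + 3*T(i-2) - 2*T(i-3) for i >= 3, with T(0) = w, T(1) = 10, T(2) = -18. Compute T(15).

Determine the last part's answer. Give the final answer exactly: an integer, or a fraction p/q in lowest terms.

5364816

Step 1: f(2) = -1*(-40) + 1*(-19) = 21; iterating: f(2)=21, f(3)=-61, f(4)=82, f(5)=-143, f(6)=225, f(7)=-368, f(8)=593, f(9)=-961, f(10)=1554, f(11)=-2515, f(12)=4069, f(13)=-6584, f(14)=10653, f(15)=-17237, f(16)=27890; answer 27890
Step 2: Y1 = 27890; d = 11; -4*(11)^2 - 6 = (-484) + (-6) = -490; answer -490
Step 3: Y2 = -490; m = 98418; 98418 = 2 * 3 * 47 * 349; number of divisors = (1+1) * (1+1) * (1+1) * (1+1) = 16; answer 16
Step 4: Y3 = 16; w = -32; T(3) = -1*(-18) + 3*(10) - 2*(-32) = 112; iterating: T(3)=112, T(4)=-186, T(5)=558, T(6)=-1340, T(7)=3386, T(8)=-8522, T(9)=21360, T(10)=-53698, T(11)=134822, T(12)=-338636, T(13)=850498, T(14)=-2136050, T(15)=5364816; answer 5364816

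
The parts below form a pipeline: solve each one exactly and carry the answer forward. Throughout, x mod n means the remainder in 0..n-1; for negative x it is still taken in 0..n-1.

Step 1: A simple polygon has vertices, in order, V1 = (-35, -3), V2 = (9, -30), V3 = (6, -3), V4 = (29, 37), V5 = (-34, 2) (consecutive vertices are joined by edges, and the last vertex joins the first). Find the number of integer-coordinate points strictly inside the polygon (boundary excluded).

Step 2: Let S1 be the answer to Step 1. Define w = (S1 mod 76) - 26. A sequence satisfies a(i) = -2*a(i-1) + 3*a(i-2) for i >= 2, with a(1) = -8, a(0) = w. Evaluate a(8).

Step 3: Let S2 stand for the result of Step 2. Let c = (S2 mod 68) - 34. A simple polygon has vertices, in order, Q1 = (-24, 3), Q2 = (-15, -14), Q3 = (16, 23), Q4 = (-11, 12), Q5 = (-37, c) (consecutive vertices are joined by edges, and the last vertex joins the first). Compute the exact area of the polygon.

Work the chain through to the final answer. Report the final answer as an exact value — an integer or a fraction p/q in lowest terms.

727

Step 1: cross terms: (-35*-30 - 9*-3)=1077, (9*-3 - 6*-30)=153, (6*37 - 29*-3)=309, (29*2 - -34*37)=1316, (-34*-3 - -35*2)=172; twice the area = |3027| = 3027; area = 3027/2; boundary points = 1 + 3 + 1 + 7 + 1 = 13; strictly interior points = area - boundary/2 + 1 = 1508; answer 1508
Step 2: S1 = 1508; w = 38; a(2) = -2*(-8) + 3*(38) = 130; iterating: a(2)=130, a(3)=-284, a(4)=958, a(5)=-2768, a(6)=8410, a(7)=-25124, a(8)=75478; answer 75478
Step 3: S2 = 75478; c = 32; cross terms: (-24*-14 - -15*3)=381, (-15*23 - 16*-14)=-121, (16*12 - -11*23)=445, (-11*32 - -37*12)=92, (-37*3 - -24*32)=657; twice the area = |1454| = 1454; area = 727; answer 727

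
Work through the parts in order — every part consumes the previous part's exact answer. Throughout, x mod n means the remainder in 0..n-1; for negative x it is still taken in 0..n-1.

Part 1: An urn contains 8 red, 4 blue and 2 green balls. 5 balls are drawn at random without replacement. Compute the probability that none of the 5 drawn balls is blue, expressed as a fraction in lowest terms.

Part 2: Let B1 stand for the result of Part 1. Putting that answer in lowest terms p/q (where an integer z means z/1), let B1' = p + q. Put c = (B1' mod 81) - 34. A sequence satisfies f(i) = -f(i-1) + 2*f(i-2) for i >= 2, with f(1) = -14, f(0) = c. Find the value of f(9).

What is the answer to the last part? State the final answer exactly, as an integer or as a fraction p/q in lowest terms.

-10214

Part 1: total draws C(14,5) = 2002; favorable C(10,5) = 252; P = 18/143; answer 18/143
Part 2: B1 = 18/143; threaded value p + q = 161; c = 46; f(2) = -1*(-14) + 2*(46) = 106; iterating: f(2)=106, f(3)=-134, f(4)=346, f(5)=-614, f(6)=1306, f(7)=-2534, f(8)=5146, f(9)=-10214; answer -10214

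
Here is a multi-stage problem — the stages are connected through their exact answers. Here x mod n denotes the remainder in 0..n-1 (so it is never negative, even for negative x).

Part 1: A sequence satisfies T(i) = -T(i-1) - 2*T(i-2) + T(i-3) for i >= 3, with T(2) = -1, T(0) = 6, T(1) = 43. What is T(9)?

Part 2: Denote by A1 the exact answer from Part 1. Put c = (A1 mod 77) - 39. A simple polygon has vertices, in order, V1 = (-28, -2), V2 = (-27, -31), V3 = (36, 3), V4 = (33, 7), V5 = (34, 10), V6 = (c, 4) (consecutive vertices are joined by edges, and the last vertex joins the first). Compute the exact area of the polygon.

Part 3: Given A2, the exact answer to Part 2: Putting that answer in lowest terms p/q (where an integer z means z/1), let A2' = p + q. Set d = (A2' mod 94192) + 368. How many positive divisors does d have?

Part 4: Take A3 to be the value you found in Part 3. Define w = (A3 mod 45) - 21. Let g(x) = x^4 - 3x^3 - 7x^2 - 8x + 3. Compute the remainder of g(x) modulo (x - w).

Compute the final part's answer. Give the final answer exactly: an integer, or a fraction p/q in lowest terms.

Part 1: T(3) = -1*(-1) - 2*(43) + 1*(6) = -79; iterating: T(3)=-79, T(4)=124, T(5)=33, T(6)=-360, T(7)=418, T(8)=335, T(9)=-1531; answer -1531
Part 2: A1 = -1531; c = -30; cross terms: (-28*-31 - -27*-2)=814, (-27*3 - 36*-31)=1035, (36*7 - 33*3)=153, (33*10 - 34*7)=92, (34*4 - -30*10)=436, (-30*-2 - -28*4)=172; twice the area = |2702| = 2702; area = 1351; answer 1351
Part 3: A2 = 1351; threaded value p + q = 1352; d = 1720; 1720 = 2^3 * 5 * 43; number of divisors = (3+1) * (1+1) * (1+1) = 16; answer 16
Part 4: A3 = 16; w = -5; remainder = value at the root: 1*(-5)^4 - 3*(-5)^3 - 7*(-5)^2 - 8*(-5)^1 + 3 = (625) + (375) + (-175) + (40) + (3) = 868; answer 868

868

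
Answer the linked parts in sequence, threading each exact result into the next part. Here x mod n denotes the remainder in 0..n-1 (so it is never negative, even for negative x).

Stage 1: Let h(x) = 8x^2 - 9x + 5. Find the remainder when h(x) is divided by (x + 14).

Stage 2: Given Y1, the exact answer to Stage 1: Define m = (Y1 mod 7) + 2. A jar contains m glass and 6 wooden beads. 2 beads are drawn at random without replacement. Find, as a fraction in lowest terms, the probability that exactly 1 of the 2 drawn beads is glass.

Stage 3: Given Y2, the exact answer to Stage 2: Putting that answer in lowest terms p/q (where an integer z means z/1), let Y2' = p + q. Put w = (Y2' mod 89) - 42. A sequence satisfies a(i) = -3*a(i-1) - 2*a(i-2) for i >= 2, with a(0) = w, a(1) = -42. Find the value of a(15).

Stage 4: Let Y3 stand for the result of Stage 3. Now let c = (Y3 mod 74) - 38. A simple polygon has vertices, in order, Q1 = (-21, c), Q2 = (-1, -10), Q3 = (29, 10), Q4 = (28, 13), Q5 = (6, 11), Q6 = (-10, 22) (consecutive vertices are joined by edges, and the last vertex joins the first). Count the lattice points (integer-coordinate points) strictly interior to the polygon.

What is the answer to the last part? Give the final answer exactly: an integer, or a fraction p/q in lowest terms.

Stage 1: remainder = value at the root: 8*(-14)^2 - 9*(-14)^1 + 5 = (1568) + (126) + (5) = 1699; answer 1699
Stage 2: Y1 = 1699; m = 7; total draws C(13,2) = 78; favorable C(7,1)*C(6,1) = 42; P = 7/13; answer 7/13
Stage 3: Y2 = 7/13; threaded value p + q = 20; w = -22; a(2) = -3*(-42) - 2*(-22) = 170; iterating: a(2)=170, a(3)=-426, a(4)=938, a(5)=-1962, a(6)=4010, a(7)=-8106, a(8)=16298, a(9)=-32682, a(10)=65450, a(11)=-130986, a(12)=262058, a(13)=-524202, a(14)=1048490, a(15)=-2097066; answer -2097066
Stage 4: Y3 = -2097066; c = -18; cross terms: (-21*-10 - -1*-18)=192, (-1*10 - 29*-10)=280, (29*13 - 28*10)=97, (28*11 - 6*13)=230, (6*22 - -10*11)=242, (-10*-18 - -21*22)=642; twice the area = |1683| = 1683; area = 1683/2; boundary points = 4 + 10 + 1 + 2 + 1 + 1 = 19; strictly interior points = area - boundary/2 + 1 = 833; answer 833

833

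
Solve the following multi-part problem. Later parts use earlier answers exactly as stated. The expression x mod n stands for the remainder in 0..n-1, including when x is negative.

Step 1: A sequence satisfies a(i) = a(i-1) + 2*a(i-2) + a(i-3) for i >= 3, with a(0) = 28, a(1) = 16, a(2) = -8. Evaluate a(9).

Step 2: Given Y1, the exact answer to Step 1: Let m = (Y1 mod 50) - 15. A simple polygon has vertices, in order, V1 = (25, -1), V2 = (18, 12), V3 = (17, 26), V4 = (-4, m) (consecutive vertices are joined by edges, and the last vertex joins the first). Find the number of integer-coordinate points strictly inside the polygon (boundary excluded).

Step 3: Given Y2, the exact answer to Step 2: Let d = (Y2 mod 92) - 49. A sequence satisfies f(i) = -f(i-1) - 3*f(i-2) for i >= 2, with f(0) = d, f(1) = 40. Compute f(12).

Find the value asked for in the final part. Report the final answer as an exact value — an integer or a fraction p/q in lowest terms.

-17785

Step 1: a(3) = 1*(-8) + 2*(16) + 1*(28) = 52; iterating: a(3)=52, a(4)=52, a(5)=148, a(6)=304, a(7)=652, a(8)=1408, a(9)=3016; answer 3016
Step 2: Y1 = 3016; m = 1; cross terms: (25*12 - 18*-1)=318, (18*26 - 17*12)=264, (17*1 - -4*26)=121, (-4*-1 - 25*1)=-21; twice the area = |682| = 682; area = 341; boundary points = 1 + 1 + 1 + 1 = 4; strictly interior points = area - boundary/2 + 1 = 340; answer 340
Step 3: Y2 = 340; d = 15; f(2) = -1*(40) - 3*(15) = -85; iterating: f(2)=-85, f(3)=-35, f(4)=290, f(5)=-185, f(6)=-685, f(7)=1240, f(8)=815, f(9)=-4535, f(10)=2090, f(11)=11515, f(12)=-17785; answer -17785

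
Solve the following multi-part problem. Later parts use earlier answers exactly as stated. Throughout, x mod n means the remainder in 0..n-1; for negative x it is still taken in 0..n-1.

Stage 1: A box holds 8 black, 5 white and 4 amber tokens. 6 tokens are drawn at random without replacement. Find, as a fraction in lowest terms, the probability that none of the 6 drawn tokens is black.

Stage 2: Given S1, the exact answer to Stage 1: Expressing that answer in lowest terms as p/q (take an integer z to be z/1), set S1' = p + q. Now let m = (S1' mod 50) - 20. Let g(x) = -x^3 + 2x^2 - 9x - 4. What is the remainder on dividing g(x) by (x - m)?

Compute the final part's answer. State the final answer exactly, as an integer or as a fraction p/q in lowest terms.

-14604

Stage 1: total draws C(17,6) = 12376; favorable C(9,6) = 84; P = 3/442; answer 3/442
Stage 2: S1 = 3/442; threaded value p + q = 445; m = 25; remainder = value at the root: -1*(25)^3 + 2*(25)^2 - 9*(25)^1 - 4 = (-15625) + (1250) + (-225) + (-4) = -14604; answer -14604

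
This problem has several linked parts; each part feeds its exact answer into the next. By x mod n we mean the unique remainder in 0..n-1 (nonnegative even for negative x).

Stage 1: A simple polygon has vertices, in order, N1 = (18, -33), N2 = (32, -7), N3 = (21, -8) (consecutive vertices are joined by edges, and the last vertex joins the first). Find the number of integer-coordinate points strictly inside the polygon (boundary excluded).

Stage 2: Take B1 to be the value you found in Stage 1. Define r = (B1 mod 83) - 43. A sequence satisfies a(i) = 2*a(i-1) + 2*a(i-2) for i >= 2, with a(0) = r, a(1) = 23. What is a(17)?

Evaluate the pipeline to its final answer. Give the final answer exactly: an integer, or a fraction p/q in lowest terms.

224823040

Stage 1: cross terms: (18*-7 - 32*-33)=930, (32*-8 - 21*-7)=-109, (21*-33 - 18*-8)=-549; twice the area = |272| = 272; area = 136; boundary points = 2 + 1 + 1 = 4; strictly interior points = area - boundary/2 + 1 = 135; answer 135
Stage 2: B1 = 135; r = 9; a(2) = 2*(23) + 2*(9) = 64; iterating: a(2)=64, a(3)=174, a(4)=476, a(5)=1300, a(6)=3552, a(7)=9704, a(8)=26512, a(9)=72432, a(10)=197888, a(11)=540640, a(12)=1477056, a(13)=4035392, a(14)=11024896, a(15)=30120576, a(16)=82290944, a(17)=224823040; answer 224823040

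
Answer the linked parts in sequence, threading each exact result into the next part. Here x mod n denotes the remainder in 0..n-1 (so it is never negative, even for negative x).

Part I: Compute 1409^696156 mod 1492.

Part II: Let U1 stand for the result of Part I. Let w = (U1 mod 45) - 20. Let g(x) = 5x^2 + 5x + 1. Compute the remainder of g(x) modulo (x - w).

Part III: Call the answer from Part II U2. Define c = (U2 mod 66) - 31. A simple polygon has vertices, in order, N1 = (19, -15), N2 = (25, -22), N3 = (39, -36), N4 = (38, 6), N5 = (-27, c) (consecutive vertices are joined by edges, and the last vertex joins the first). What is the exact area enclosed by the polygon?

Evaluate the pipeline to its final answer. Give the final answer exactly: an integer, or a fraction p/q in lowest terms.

871

Part I: squarings mod 1492: 1409^1=1409, 1409^2=921, 1409^4=785, 1409^8=29, 1409^16=841, 1409^32=73, 1409^64=853, 1409^128=1005, 1409^256=1433, 1409^512=497, 1409^1024=829, 1409^2048=921, 1409^4096=785, 1409^8192=29, 1409^16384=841, 1409^32768=73, 1409^65536=853, 1409^131072=1005, 1409^262144=1433, 1409^524288=497; 1409^696156 = 1409^4 * 1409^8 * 1409^16 * 1409^64 * 1409^256 * 1409^512 * 1409^1024 * 1409^2048 * 1409^4096 * 1409^32768 * 1409^131072 * 1409^524288 = 733 (mod 1492); answer 733
Part II: U1 = 733; w = -7; remainder = value at the root: 5*(-7)^2 + 5*(-7)^1 + 1 = (245) + (-35) + (1) = 211; answer 211
Part III: U2 = 211; c = -18; cross terms: (19*-22 - 25*-15)=-43, (25*-36 - 39*-22)=-42, (39*6 - 38*-36)=1602, (38*-18 - -27*6)=-522, (-27*-15 - 19*-18)=747; twice the area = |1742| = 1742; area = 871; answer 871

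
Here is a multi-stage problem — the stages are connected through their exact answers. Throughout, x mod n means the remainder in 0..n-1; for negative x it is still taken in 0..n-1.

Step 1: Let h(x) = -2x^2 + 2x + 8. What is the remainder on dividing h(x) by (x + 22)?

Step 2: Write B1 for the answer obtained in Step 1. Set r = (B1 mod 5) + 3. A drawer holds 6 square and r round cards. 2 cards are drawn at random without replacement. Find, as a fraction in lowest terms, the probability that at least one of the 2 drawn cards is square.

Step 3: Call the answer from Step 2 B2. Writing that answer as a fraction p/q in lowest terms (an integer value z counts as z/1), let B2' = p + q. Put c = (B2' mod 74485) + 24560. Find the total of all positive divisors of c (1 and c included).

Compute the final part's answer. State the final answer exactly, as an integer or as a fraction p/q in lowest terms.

62244

Step 1: remainder = value at the root: -2*(-22)^2 + 2*(-22)^1 + 8 = (-968) + (-44) + (8) = -1004; answer -1004
Step 2: B1 = -1004; r = 4; total draws C(10,2) = 45; complement C(4,2) = 6; favorable 45 - 6 = 39; P = 13/15; answer 13/15
Step 3: B2 = 13/15; threaded value p + q = 28; c = 24588; 24588 = 2^2 * 3^2 * 683; sigma = (1 + 2 + 4) * (1 + 3 + 9) * (1 + 683) = 7 * 13 * 684 = 62244; answer 62244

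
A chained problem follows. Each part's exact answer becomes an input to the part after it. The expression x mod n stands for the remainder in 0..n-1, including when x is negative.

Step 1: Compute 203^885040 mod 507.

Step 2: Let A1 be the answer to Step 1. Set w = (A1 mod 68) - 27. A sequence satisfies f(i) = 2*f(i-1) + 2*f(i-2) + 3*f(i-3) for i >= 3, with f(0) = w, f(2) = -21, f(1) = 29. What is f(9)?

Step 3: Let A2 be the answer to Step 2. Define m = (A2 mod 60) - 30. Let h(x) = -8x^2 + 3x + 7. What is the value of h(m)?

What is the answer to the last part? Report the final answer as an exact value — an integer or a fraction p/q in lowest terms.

-529

Step 1: squarings mod 507: 203^1=203, 203^2=142, 203^4=391, 203^8=274, 203^16=40, 203^32=79, 203^64=157, 203^128=313, 203^256=118, 203^512=235, 203^1024=469, 203^2048=430, 203^4096=352, 203^8192=196, 203^16384=391, 203^32768=274, 203^65536=40, 203^131072=79, 203^262144=157, 203^524288=313; 203^885040 = 203^16 * 203^32 * 203^256 * 203^32768 * 203^65536 * 203^262144 * 203^524288 = 1 (mod 507); answer 1
Step 2: A1 = 1; w = -26; f(3) = 2*(-21) + 2*(29) + 3*(-26) = -62; iterating: f(3)=-62, f(4)=-79, f(5)=-345, f(6)=-1034, f(7)=-2995, f(8)=-9093, f(9)=-27278; answer -27278
Step 3: A2 = -27278; m = -8; -8*(-8)^2 + 3*(-8)^1 + 7 = (-512) + (-24) + (7) = -529; answer -529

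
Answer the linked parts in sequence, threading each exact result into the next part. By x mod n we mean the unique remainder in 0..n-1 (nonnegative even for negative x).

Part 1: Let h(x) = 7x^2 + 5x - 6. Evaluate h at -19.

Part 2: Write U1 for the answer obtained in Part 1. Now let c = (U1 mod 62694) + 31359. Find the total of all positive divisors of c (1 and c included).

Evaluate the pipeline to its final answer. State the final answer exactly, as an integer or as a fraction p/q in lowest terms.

Part 1: 7*(-19)^2 + 5*(-19)^1 - 6 = (2527) + (-95) + (-6) = 2426; answer 2426
Part 2: U1 = 2426; c = 33785; 33785 = 5 * 29 * 233; sigma = (1 + 5) * (1 + 29) * (1 + 233) = 6 * 30 * 234 = 42120; answer 42120

42120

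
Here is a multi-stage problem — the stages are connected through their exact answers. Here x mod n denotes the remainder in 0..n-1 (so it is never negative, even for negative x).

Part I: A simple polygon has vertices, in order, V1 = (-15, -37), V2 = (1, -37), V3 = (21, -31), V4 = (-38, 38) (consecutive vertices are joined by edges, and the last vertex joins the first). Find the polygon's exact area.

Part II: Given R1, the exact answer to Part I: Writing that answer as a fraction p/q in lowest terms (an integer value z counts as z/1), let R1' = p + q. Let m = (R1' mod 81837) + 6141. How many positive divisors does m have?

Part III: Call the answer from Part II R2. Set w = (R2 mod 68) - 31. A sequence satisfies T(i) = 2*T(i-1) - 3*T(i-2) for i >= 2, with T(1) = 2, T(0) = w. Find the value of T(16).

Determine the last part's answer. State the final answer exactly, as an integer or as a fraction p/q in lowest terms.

216757

Part I: cross terms: (-15*-37 - 1*-37)=592, (1*-31 - 21*-37)=746, (21*38 - -38*-31)=-380, (-38*-37 - -15*38)=1976; twice the area = |2934| = 2934; area = 1467; answer 1467
Part II: R1 = 1467; threaded value p + q = 1468; m = 7609; 7609 = 7 * 1087; number of divisors = (1+1) * (1+1) = 4; answer 4
Part III: R2 = 4; w = -27; T(2) = 2*(2) - 3*(-27) = 85; iterating: T(2)=85, T(3)=164, T(4)=73, T(5)=-346, T(6)=-911, T(7)=-784, T(8)=1165, T(9)=4682, T(10)=5869, T(11)=-2308, T(12)=-22223, T(13)=-37522, T(14)=-8375, T(15)=95816, T(16)=216757; answer 216757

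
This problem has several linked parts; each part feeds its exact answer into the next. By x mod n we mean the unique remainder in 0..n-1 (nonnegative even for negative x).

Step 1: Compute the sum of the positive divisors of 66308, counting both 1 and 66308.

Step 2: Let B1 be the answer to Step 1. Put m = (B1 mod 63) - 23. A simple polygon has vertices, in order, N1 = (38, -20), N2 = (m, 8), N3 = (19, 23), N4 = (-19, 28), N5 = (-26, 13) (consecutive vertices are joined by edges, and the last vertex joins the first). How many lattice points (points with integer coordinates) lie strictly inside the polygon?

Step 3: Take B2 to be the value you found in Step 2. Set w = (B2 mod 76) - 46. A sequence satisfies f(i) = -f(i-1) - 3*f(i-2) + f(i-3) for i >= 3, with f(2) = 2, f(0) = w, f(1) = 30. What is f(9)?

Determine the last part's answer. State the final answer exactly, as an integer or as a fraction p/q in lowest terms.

Step 1: 66308 = 2^2 * 11^2 * 137; sigma = (1 + 2 + 4) * (1 + 11 + 121) * (1 + 137) = 7 * 133 * 138 = 128478; answer 128478
Step 2: B1 = 128478; m = -2; cross terms: (38*8 - -2*-20)=264, (-2*23 - 19*8)=-198, (19*28 - -19*23)=969, (-19*13 - -26*28)=481, (-26*-20 - 38*13)=26; twice the area = |1542| = 1542; area = 771; boundary points = 4 + 3 + 1 + 1 + 1 = 10; strictly interior points = area - boundary/2 + 1 = 767; answer 767
Step 3: B2 = 767; w = -39; f(3) = -1*(2) - 3*(30) + 1*(-39) = -131; iterating: f(3)=-131, f(4)=155, f(5)=240, f(6)=-836, f(7)=271, f(8)=2477, f(9)=-4126; answer -4126

-4126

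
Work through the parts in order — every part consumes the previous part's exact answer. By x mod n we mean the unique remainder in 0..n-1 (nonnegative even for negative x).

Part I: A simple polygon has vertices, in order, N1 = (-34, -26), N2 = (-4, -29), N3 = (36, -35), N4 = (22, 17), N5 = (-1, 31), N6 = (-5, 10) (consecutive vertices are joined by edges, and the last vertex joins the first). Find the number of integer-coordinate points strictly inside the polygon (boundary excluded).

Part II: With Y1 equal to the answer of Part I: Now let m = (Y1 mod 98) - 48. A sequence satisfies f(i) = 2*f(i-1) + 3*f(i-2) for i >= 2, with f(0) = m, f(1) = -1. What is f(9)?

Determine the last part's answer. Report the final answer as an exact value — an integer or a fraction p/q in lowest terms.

-118081

Part I: cross terms: (-34*-29 - -4*-26)=882, (-4*-35 - 36*-29)=1184, (36*17 - 22*-35)=1382, (22*31 - -1*17)=699, (-1*10 - -5*31)=145, (-5*-26 - -34*10)=470; twice the area = |4762| = 4762; area = 2381; boundary points = 3 + 2 + 2 + 1 + 1 + 1 = 10; strictly interior points = area - boundary/2 + 1 = 2377; answer 2377
Part II: Y1 = 2377; m = -23; f(2) = 2*(-1) + 3*(-23) = -71; iterating: f(2)=-71, f(3)=-145, f(4)=-503, f(5)=-1441, f(6)=-4391, f(7)=-13105, f(8)=-39383, f(9)=-118081; answer -118081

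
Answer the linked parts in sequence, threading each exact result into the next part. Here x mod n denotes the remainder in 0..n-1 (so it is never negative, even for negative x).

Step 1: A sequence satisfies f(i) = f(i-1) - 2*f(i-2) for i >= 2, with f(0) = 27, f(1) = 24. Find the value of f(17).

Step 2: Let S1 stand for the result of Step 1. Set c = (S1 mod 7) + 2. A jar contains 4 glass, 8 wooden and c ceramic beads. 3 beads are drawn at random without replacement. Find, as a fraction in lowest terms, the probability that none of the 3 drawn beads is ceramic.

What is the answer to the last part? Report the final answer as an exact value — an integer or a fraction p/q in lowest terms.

Step 1: f(2) = 1*(24) - 2*(27) = -30; iterating: f(2)=-30, f(3)=-78, f(4)=-18, f(5)=138, f(6)=174, f(7)=-102, f(8)=-450, f(9)=-246, f(10)=654, f(11)=1146, f(12)=-162, f(13)=-2454, f(14)=-2130, f(15)=2778, f(16)=7038, f(17)=1482; answer 1482
Step 2: S1 = 1482; c = 7; total draws C(19,3) = 969; favorable C(12,3) = 220; P = 220/969; answer 220/969

220/969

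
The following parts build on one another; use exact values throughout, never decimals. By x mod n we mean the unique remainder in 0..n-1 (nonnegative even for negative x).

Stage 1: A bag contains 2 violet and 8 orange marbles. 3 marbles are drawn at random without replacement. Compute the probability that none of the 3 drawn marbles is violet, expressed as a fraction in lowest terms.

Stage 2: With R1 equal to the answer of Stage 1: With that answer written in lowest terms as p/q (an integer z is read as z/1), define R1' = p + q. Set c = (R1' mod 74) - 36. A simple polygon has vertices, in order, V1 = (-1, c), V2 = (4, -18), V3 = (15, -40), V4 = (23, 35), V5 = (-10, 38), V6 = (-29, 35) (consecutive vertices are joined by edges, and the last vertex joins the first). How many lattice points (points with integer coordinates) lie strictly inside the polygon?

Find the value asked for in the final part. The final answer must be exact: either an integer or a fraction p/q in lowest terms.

Stage 1: total draws C(10,3) = 120; favorable C(8,3) = 56; P = 7/15; answer 7/15
Stage 2: R1 = 7/15; threaded value p + q = 22; c = -14; cross terms: (-1*-18 - 4*-14)=74, (4*-40 - 15*-18)=110, (15*35 - 23*-40)=1445, (23*38 - -10*35)=1224, (-10*35 - -29*38)=752, (-29*-14 - -1*35)=441; twice the area = |4046| = 4046; area = 2023; boundary points = 1 + 11 + 1 + 3 + 1 + 7 = 24; strictly interior points = area - boundary/2 + 1 = 2012; answer 2012

2012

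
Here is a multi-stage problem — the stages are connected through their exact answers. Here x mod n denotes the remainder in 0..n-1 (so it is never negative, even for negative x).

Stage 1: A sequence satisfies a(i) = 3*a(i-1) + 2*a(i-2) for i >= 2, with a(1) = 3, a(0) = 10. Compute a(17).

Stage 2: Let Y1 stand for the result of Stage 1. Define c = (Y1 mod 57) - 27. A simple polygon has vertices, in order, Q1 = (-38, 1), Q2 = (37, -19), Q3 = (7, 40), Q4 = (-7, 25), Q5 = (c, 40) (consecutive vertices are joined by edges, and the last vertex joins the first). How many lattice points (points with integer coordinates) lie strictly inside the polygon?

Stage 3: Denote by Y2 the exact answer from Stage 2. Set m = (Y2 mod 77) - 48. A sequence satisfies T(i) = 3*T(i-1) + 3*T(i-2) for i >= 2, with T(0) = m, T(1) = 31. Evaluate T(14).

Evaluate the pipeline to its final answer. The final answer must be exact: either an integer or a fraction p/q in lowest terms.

901343619

Stage 1: a(2) = 3*(3) + 2*(10) = 29; iterating: a(2)=29, a(3)=93, a(4)=337, a(5)=1197, a(6)=4265, a(7)=15189, a(8)=54097, a(9)=192669, a(10)=686201, a(11)=2443941, a(12)=8704225, a(13)=31000557, a(14)=110410121, a(15)=393231477, a(16)=1400514673, a(17)=4988006973; answer 4988006973
Stage 2: Y1 = 4988006973; c = -12; cross terms: (-38*-19 - 37*1)=685, (37*40 - 7*-19)=1613, (7*25 - -7*40)=455, (-7*40 - -12*25)=20, (-12*1 - -38*40)=1508; twice the area = |4281| = 4281; area = 4281/2; boundary points = 5 + 1 + 1 + 5 + 13 = 25; strictly interior points = area - boundary/2 + 1 = 2129; answer 2129
Stage 3: Y2 = 2129; m = 2; T(2) = 3*(31) + 3*(2) = 99; iterating: T(2)=99, T(3)=390, T(4)=1467, T(5)=5571, T(6)=21114, T(7)=80055, T(8)=303507, T(9)=1150686, T(10)=4362579, T(11)=16539795, T(12)=62707122, T(13)=237740751, T(14)=901343619; answer 901343619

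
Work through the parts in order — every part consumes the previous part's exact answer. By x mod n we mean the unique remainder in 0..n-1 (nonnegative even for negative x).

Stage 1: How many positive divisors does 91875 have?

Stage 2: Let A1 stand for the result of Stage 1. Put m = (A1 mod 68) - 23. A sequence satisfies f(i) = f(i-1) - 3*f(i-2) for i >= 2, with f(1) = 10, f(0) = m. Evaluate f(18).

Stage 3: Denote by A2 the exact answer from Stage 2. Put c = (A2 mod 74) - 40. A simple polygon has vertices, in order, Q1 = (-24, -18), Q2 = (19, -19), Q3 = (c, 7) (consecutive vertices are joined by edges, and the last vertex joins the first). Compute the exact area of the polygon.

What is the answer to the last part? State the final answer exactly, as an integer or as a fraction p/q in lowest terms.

Stage 1: 91875 = 3 * 5^4 * 7^2; number of divisors = (1+1) * (4+1) * (2+1) = 30; answer 30
Stage 2: A1 = 30; m = 7; f(2) = 1*(10) - 3*(7) = -11; iterating: f(2)=-11, f(3)=-41, f(4)=-8, f(5)=115, f(6)=139, f(7)=-206, f(8)=-623, f(9)=-5, f(10)=1864, f(11)=1879, f(12)=-3713, f(13)=-9350, f(14)=1789, f(15)=29839, f(16)=24472, f(17)=-65045, f(18)=-138461; answer -138461
Stage 3: A2 = -138461; c = 27; cross terms: (-24*-19 - 19*-18)=798, (19*7 - 27*-19)=646, (27*-18 - -24*7)=-318; twice the area = |1126| = 1126; area = 563; answer 563

563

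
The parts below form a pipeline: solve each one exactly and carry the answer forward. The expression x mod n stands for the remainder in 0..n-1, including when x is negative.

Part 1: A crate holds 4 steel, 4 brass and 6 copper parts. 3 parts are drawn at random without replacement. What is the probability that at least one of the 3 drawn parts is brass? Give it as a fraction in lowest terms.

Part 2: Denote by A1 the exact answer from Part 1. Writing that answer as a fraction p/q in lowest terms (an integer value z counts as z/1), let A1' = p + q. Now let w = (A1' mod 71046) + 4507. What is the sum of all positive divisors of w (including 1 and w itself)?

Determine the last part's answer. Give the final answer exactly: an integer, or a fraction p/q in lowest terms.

6216

Part 1: total draws C(14,3) = 364; complement C(10,3) = 120; favorable 364 - 120 = 244; P = 61/91; answer 61/91
Part 2: A1 = 61/91; threaded value p + q = 152; w = 4659; 4659 = 3 * 1553; sigma = (1 + 3) * (1 + 1553) = 4 * 1554 = 6216; answer 6216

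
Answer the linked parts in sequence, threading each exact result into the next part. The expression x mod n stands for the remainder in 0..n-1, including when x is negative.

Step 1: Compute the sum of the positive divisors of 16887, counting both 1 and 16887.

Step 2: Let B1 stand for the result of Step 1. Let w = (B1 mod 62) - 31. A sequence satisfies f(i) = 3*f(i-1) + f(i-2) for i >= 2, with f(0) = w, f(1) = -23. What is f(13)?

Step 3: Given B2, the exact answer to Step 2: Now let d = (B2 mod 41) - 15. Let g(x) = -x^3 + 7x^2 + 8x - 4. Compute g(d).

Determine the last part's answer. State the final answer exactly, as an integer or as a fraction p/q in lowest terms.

62

Step 1: 16887 = 3 * 13 * 433; sigma = (1 + 3) * (1 + 13) * (1 + 433) = 4 * 14 * 434 = 24304; answer 24304
Step 2: B1 = 24304; w = -31; f(2) = 3*(-23) + 1*(-31) = -100; iterating: f(2)=-100, f(3)=-323, f(4)=-1069, f(5)=-3530, f(6)=-11659, f(7)=-38507, f(8)=-127180, f(9)=-420047, f(10)=-1387321, f(11)=-4582010, f(12)=-15133351, f(13)=-49982063; answer -49982063
Step 3: B2 = -49982063; d = -3; -1*(-3)^3 + 7*(-3)^2 + 8*(-3)^1 - 4 = (27) + (63) + (-24) + (-4) = 62; answer 62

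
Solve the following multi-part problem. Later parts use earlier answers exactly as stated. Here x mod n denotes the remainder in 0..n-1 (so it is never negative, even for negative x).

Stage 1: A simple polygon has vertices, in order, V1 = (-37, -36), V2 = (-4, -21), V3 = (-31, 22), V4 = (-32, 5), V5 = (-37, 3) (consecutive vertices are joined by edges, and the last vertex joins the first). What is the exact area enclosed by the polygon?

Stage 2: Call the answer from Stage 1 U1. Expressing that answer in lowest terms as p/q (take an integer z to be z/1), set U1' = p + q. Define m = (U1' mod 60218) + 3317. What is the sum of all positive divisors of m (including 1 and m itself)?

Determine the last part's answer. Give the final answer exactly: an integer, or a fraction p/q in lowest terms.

7944

Stage 1: cross terms: (-37*-21 - -4*-36)=633, (-4*22 - -31*-21)=-739, (-31*5 - -32*22)=549, (-32*3 - -37*5)=89, (-37*-36 - -37*3)=1443; twice the area = |1975| = 1975; area = 1975/2; answer 1975/2
Stage 2: U1 = 1975/2; threaded value p + q = 1977; m = 5294; 5294 = 2 * 2647; sigma = (1 + 2) * (1 + 2647) = 3 * 2648 = 7944; answer 7944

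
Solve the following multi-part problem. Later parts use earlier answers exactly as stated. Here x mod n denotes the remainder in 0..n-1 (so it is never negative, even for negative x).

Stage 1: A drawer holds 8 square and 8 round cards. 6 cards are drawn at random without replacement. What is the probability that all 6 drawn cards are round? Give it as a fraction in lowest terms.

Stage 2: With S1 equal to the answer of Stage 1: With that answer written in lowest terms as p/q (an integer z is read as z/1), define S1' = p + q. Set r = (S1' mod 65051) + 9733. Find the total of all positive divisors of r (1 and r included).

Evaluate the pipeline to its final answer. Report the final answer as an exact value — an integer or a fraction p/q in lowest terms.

Stage 1: total draws C(16,6) = 8008; favorable C(8,6) = 28; P = 1/286; answer 1/286
Stage 2: S1 = 1/286; threaded value p + q = 287; r = 10020; 10020 = 2^2 * 3 * 5 * 167; sigma = (1 + 2 + 4) * (1 + 3) * (1 + 5) * (1 + 167) = 7 * 4 * 6 * 168 = 28224; answer 28224

28224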